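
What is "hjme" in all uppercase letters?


Input string: 'hjme'
Operation: convert each letter to uppercase
Mapping: 'h'->'H', 'j'->'J', 'm'->'M', 'e'->'E'
Result: HJME


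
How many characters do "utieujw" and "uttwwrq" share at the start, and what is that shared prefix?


String 1: 'utieujw'
String 2: 'uttwwrq'
Compare position by position:
pos 0: 'u' vs 'u' match
pos 1: 't' vs 't' match
pos 2: 'i' vs 't' differ -> stop
Longest common prefix: "ut" (length 2)


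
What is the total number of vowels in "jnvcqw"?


Input string: 'jnvcqw'
Operation: count vowels (a, e, i, o, u)
Scan: s[0]='j', s[1]='n', s[2]='v', s[3]='c', s[4]='q', s[5]='w'
Vowels found: 0
Result: 0


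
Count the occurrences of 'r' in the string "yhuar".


Input string: 'yhuar'
Target character: 'r'
Scan each position: s[4]='r'
Matches found at indices: 4
Total: 1


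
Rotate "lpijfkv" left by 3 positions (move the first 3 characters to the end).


Input: 'lpijfkv', shift = 3
Operation: split at index 3 and swap parts
Front part s[0:3] = 'lpi'
Back part s[3:] = 'jfkv'
Rotated = back + front = 'jfkv' + 'lpi'
Result: jfkvlpi


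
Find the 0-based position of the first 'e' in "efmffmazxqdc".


Input string: 'efmffmazxqdc'
Target: 'e'
Scanning left to right: s[0]='e'
First match at index: 0


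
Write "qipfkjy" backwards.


Input string: 'qipfkjy'
Operation: reverse character order
Original order: 'q' -> 'i' -> 'p' -> 'f' -> 'k' -> 'j' -> 'y'
Reversed order: 'y' -> 'j' -> 'k' -> 'f' -> 'p' -> 'i' -> 'q'
Result: yjkfpiq


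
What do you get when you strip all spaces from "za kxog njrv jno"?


Input string: 'za kxog njrv jno'
Operation: remove all spaces
Words: 'za', 'kxog', 'njrv', 'jno'
Join without spaces: zakxognjrvjno


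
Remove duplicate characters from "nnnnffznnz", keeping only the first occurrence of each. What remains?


Input: 'nnnnffznnz'
Operation: keep first occurrence of each character
Scan: s[0]='n' new -> keep; s[1]='n' seen -> skip; s[2]='n' seen -> skip; s[3]='n' seen -> skip; s[4]='f' new -> keep; s[5]='f' seen -> skip; s[6]='z' new -> keep; s[7]='n' seen -> skip; s[8]='n' seen -> skip; s[9]='z' seen -> skip
Result: nfz


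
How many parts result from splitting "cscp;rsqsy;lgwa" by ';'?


Input string: 'cscp;rsqsy;lgwa'
Delimiter: ';'
Split result: 'cscp', 'rsqsy', 'lgwa'
Number of parts: 3


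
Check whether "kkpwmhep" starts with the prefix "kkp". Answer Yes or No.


Input string: 'kkpwmhep'
Prefix to check: 'kkp'
First 3 characters of input: 'kkp'
Match: True
Result: Yes


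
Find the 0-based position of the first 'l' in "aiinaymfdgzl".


Input string: 'aiinaymfdgzl'
Target: 'l'
Scanning left to right: s[0]='a', s[1]='i', s[2]='i', s[3]='n', s[4]='a', s[5]='y', s[6]='m', s[7]='f', s[8]='d', s[9]='g', s[10]='z', s[11]='l'
First match at index: 11


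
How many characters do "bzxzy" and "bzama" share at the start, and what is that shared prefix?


String 1: 'bzxzy'
String 2: 'bzama'
Compare position by position:
pos 0: 'b' vs 'b' match
pos 1: 'z' vs 'z' match
pos 2: 'x' vs 'a' differ -> stop
Longest common prefix: "bz" (length 2)


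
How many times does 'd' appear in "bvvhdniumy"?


Input string: 'bvvhdniumy'
Target character: 'd'
Scan each position: s[4]='d'
Matches found at indices: 4
Total: 1


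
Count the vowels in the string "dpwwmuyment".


Input string: 'dpwwmuyment'
Operation: count vowels (a, e, i, o, u)
Scan: s[0]='d', s[1]='p', s[2]='w', s[3]='w', s[4]='m', s[5]='u' (vowel), s[6]='y', s[7]='m', s[8]='e' (vowel), s[9]='n', s[10]='t'
Vowels found: 2
Result: 2


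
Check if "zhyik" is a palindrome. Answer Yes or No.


Input string: 'zhyik'
Reversed: 'kiyhz'
Compare pairs: s[0]='z' vs s[4]='k' (mismatch), s[1]='h' vs s[3]='i' (mismatch)
Palindrome: No


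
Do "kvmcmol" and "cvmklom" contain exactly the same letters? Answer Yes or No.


String 1: 'kvmcmol' -> sorted: 'cklmmov'
String 2: 'cvmklom' -> sorted: 'cklmmov'
Compare sorted forms: 'cklmmov' == 'cklmmov'
Anagram: Yes


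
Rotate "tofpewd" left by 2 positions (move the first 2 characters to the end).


Input: 'tofpewd', shift = 2
Operation: split at index 2 and swap parts
Front part s[0:2] = 'to'
Back part s[2:] = 'fpewd'
Rotated = back + front = 'fpewd' + 'to'
Result: fpewdto


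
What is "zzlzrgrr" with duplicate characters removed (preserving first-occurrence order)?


Input: 'zzlzrgrr'
Operation: keep first occurrence of each character
Scan: s[0]='z' new -> keep; s[1]='z' seen -> skip; s[2]='l' new -> keep; s[3]='z' seen -> skip; s[4]='r' new -> keep; s[5]='g' new -> keep; s[6]='r' seen -> skip; s[7]='r' seen -> skip
Result: zlrg


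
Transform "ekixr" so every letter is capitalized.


Input string: 'ekixr'
Operation: convert each letter to uppercase
Mapping: 'e'->'E', 'k'->'K', 'i'->'I', 'x'->'X', 'r'->'R'
Result: EKIXR


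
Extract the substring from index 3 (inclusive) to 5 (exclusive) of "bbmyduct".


Input string: 'bbmyduct'
Operation: slice [3:5]
Extract characters: s[3]='y', s[4]='d'
Result: yd


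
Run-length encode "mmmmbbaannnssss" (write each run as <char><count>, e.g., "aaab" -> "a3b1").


Input: 'mmmmbbaannnssss'
Operation: identify consecutive runs
Runs: 'mmmm' -> m4, 'bb' -> b2, 'aa' -> a2, 'nnn' -> n3, 'ssss' -> s4
Encoded: m4b2a2n3s4


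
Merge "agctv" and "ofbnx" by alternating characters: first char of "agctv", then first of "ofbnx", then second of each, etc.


String 1: 'agctv'
String 2: 'ofbnx'
Operation: alternate characters
Pairs: 'a'+'o', 'g'+'f', 'c'+'b', 't'+'n', 'v'+'x'
Result: aogfcbtnvx


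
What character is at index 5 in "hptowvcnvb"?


Input string: 'hptowvcnvb'
Operation: get character at index 5
Index mapping: s[0]='h', s[1]='p', s[2]='t', s[3]='o', s[4]='w', s[5]='v'
Result: 'v'


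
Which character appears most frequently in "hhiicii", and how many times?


Input: 'hhiicii'
Operation: tally each character
Counts: 'c':1, 'h':2, 'i':4
Maximum: 'i' appears 4 times


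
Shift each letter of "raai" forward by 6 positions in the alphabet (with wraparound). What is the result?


Input: 'raai', shift = 6
Operation: for each letter, (position + 6) mod 26
Mapping: 'r'(17+6=23)->'x', 'a'(0+6=6)->'g', 'a'(0+6=6)->'g', 'i'(8+6=14)->'o'
Result: xggo


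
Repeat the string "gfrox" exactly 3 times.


Input string: 'gfrox'
Operation: repeat 3 times
Concatenation: 'gfrox' + 'gfrox' + 'gfrox'
Result: gfroxgfroxgfrox


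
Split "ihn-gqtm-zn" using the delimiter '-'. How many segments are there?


Input string: 'ihn-gqtm-zn'
Delimiter: '-'
Split result: 'ihn', 'gqtm', 'zn'
Number of parts: 3


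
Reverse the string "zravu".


Input string: 'zravu'
Operation: reverse character order
Original order: 'z' -> 'r' -> 'a' -> 'v' -> 'u'
Reversed order: 'u' -> 'v' -> 'a' -> 'r' -> 'z'
Result: uvarz


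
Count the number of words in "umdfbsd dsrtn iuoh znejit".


Input string: 'umdfbsd dsrtn iuoh znejit'
Operation: split by spaces
Words found: 'umdfbsd', 'dsrtn', 'iuoh', 'znejit'
Word count: 4


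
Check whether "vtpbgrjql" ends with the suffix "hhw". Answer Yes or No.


Input string: 'vtpbgrjql'
Suffix to check: 'hhw'
Last 3 characters of input: 'jql'
Match: False
Result: No


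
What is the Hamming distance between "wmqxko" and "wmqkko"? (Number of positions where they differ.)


String 1: 'wmqxko'
String 2: 'wmqkko'
Compare each position: pos 0: 'w'=='w', pos 1: 'm'=='m', pos 2: 'q'=='q', pos 3: 'x'!='k', pos 4: 'k'=='k', pos 5: 'o'=='o'
Differing positions: 1
Hamming distance: 1


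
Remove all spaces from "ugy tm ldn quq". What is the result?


Input string: 'ugy tm ldn quq'
Operation: remove all spaces
Words: 'ugy', 'tm', 'ldn', 'quq'
Join without spaces: ugytmldnquq


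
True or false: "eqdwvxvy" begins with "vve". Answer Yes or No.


Input string: 'eqdwvxvy'
Prefix to check: 'vve'
First 3 characters of input: 'eqd'
Match: False
Result: No


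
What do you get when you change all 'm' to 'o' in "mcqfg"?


Input string: 'mcqfg'
Operation: replace 'm' with 'o'
Positions of 'm': 0
After replacement: ocqfg


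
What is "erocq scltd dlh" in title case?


Input string: 'erocq scltd dlh'
Operation: capitalize first letter of each word
Word transformations: 'erocq'->'Erocq', 'scltd'->'Scltd', 'dlh'->'Dlh'
Result: Erocq Scltd Dlh


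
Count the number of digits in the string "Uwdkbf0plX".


Input string: 'Uwdkbf0plX'
Operation: count digit characters (0-9)
Scan: 'U', 'w', 'd', 'k', 'b', 'f', '0'(digit), 'p', 'l', 'X'
Digits found: 1
Result: 1


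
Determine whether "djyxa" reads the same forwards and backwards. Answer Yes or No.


Input string: 'djyxa'
Reversed: 'axyjd'
Compare pairs: s[0]='d' vs s[4]='a' (mismatch), s[1]='j' vs s[3]='x' (mismatch)
Palindrome: No


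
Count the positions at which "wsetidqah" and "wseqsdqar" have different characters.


String 1: 'wsetidqah'
String 2: 'wseqsdqar'
Compare each position: pos 0: 'w'=='w', pos 1: 's'=='s', pos 2: 'e'=='e', pos 3: 't'!='q', pos 4: 'i'!='s', pos 5: 'd'=='d', pos 6: 'q'=='q', pos 7: 'a'=='a', pos 8: 'h'!='r'
Differing positions: 3
Hamming distance: 3


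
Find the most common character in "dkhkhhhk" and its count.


Input: 'dkhkhhhk'
Operation: tally each character
Counts: 'd':1, 'h':4, 'k':3
Maximum: 'h' appears 4 times


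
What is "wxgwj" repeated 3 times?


Input string: 'wxgwj'
Operation: repeat 3 times
Concatenation: 'wxgwj' + 'wxgwj' + 'wxgwj'
Result: wxgwjwxgwjwxgwj


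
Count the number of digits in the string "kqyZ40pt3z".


Input string: 'kqyZ40pt3z'
Operation: count digit characters (0-9)
Scan: 'k', 'q', 'y', 'Z', '4'(digit), '0'(digit), 'p', 't', '3'(digit), 'z'
Digits found: 3
Result: 3


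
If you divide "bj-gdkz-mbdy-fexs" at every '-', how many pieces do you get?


Input string: 'bj-gdkz-mbdy-fexs'
Delimiter: '-'
Split result: 'bj', 'gdkz', 'mbdy', 'fexs'
Number of parts: 4


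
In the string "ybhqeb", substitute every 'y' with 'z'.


Input string: 'ybhqeb'
Operation: replace 'y' with 'z'
Positions of 'y': 0
After replacement: zbhqeb


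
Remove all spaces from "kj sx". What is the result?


Input string: 'kj sx'
Operation: remove all spaces
Words: 'kj', 'sx'
Join without spaces: kjsx


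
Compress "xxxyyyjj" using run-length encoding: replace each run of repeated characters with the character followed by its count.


Input: 'xxxyyyjj'
Operation: identify consecutive runs
Runs: 'xxx' -> x3, 'yyy' -> y3, 'jj' -> j2
Encoded: x3y3j2


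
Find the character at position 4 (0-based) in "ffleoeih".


Input string: 'ffleoeih'
Operation: get character at index 4
Index mapping: s[0]='f', s[1]='f', s[2]='l', s[3]='e', s[4]='o'
Result: 'o'


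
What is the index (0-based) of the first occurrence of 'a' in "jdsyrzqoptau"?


Input string: 'jdsyrzqoptau'
Target: 'a'
Scanning left to right: s[0]='j', s[1]='d', s[2]='s', s[3]='y', s[4]='r', s[5]='z', s[6]='q', s[7]='o', s[8]='p', s[9]='t', s[10]='a'
First match at index: 10


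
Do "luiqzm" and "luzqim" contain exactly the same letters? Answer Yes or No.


String 1: 'luiqzm' -> sorted: 'ilmquz'
String 2: 'luzqim' -> sorted: 'ilmquz'
Compare sorted forms: 'ilmquz' == 'ilmquz'
Anagram: Yes


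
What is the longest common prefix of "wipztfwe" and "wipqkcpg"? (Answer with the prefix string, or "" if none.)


String 1: 'wipztfwe'
String 2: 'wipqkcpg'
Compare position by position:
pos 0: 'w' vs 'w' match
pos 1: 'i' vs 'i' match
pos 2: 'p' vs 'p' match
pos 3: 'z' vs 'q' differ -> stop
Longest common prefix: "wip" (length 3)


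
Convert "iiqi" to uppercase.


Input string: 'iiqi'
Operation: convert each letter to uppercase
Mapping: 'i'->'I', 'i'->'I', 'q'->'Q', 'i'->'I'
Result: IIQI


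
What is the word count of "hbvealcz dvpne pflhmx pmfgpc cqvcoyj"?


Input string: 'hbvealcz dvpne pflhmx pmfgpc cqvcoyj'
Operation: split by spaces
Words found: 'hbvealcz', 'dvpne', 'pflhmx', 'pmfgpc', 'cqvcoyj'
Word count: 5


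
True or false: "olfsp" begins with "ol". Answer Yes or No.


Input string: 'olfsp'
Prefix to check: 'ol'
First 2 characters of input: 'ol'
Match: True
Result: Yes


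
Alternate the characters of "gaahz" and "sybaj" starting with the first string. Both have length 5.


String 1: 'gaahz'
String 2: 'sybaj'
Operation: alternate characters
Pairs: 'g'+'s', 'a'+'y', 'a'+'b', 'h'+'a', 'z'+'j'
Result: gsayabhazj


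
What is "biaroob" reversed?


Input string: 'biaroob'
Operation: reverse character order
Original order: 'b' -> 'i' -> 'a' -> 'r' -> 'o' -> 'o' -> 'b'
Reversed order: 'b' -> 'o' -> 'o' -> 'r' -> 'a' -> 'i' -> 'b'
Result: booraib


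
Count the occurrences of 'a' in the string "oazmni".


Input string: 'oazmni'
Target character: 'a'
Scan each position: s[1]='a'
Matches found at indices: 1
Total: 1


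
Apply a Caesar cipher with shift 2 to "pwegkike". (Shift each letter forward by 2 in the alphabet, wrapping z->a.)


Input: 'pwegkike', shift = 2
Operation: for each letter, (position + 2) mod 26
Mapping: 'p'(15+2=17)->'r', 'w'(22+2=24)->'y', 'e'(4+2=6)->'g', 'g'(6+2=8)->'i', 'k'(10+2=12)->'m', 'i'(8+2=10)->'k', 'k'(10+2=12)->'m', 'e'(4+2=6)->'g'
Result: rygimkmg


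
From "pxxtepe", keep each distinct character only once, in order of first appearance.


Input: 'pxxtepe'
Operation: keep first occurrence of each character
Scan: s[0]='p' new -> keep; s[1]='x' new -> keep; s[2]='x' seen -> skip; s[3]='t' new -> keep; s[4]='e' new -> keep; s[5]='p' seen -> skip; s[6]='e' seen -> skip
Result: pxte


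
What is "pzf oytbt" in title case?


Input string: 'pzf oytbt'
Operation: capitalize first letter of each word
Word transformations: 'pzf'->'Pzf', 'oytbt'->'Oytbt'
Result: Pzf Oytbt


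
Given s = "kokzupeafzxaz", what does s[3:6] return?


Input string: 'kokzupeafzxaz'
Operation: slice [3:6]
Extract characters: s[3]='z', s[4]='u', s[5]='p'
Result: zup


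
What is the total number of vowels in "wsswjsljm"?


Input string: 'wsswjsljm'
Operation: count vowels (a, e, i, o, u)
Scan: s[0]='w', s[1]='s', s[2]='s', s[3]='w', s[4]='j', s[5]='s', s[6]='l', s[7]='j', s[8]='m'
Vowels found: 0
Result: 0


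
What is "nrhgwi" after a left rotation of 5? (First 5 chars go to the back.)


Input: 'nrhgwi', shift = 5
Operation: split at index 5 and swap parts
Front part s[0:5] = 'nrhgw'
Back part s[5:] = 'i'
Rotated = back + front = 'i' + 'nrhgw'
Result: inrhgw


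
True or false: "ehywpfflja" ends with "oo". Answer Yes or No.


Input string: 'ehywpfflja'
Suffix to check: 'oo'
Last 2 characters of input: 'ja'
Match: False
Result: No


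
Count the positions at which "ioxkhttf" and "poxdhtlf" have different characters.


String 1: 'ioxkhttf'
String 2: 'poxdhtlf'
Compare each position: pos 0: 'i'!='p', pos 1: 'o'=='o', pos 2: 'x'=='x', pos 3: 'k'!='d', pos 4: 'h'=='h', pos 5: 't'=='t', pos 6: 't'!='l', pos 7: 'f'=='f'
Differing positions: 3
Hamming distance: 3


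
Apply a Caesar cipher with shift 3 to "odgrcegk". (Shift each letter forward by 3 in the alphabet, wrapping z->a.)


Input: 'odgrcegk', shift = 3
Operation: for each letter, (position + 3) mod 26
Mapping: 'o'(14+3=17)->'r', 'd'(3+3=6)->'g', 'g'(6+3=9)->'j', 'r'(17+3=20)->'u', 'c'(2+3=5)->'f', 'e'(4+3=7)->'h', 'g'(6+3=9)->'j', 'k'(10+3=13)->'n'
Result: rgjufhjn


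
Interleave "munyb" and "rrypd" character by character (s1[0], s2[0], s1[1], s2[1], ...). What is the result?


String 1: 'munyb'
String 2: 'rrypd'
Operation: alternate characters
Pairs: 'm'+'r', 'u'+'r', 'n'+'y', 'y'+'p', 'b'+'d'
Result: mrurnyypbd


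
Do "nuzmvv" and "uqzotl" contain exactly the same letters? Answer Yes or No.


String 1: 'nuzmvv' -> sorted: 'mnuvvz'
String 2: 'uqzotl' -> sorted: 'loqtuz'
Compare sorted forms: 'mnuvvz' != 'loqtuz'
Anagram: No


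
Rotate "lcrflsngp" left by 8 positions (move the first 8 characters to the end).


Input: 'lcrflsngp', shift = 8
Operation: split at index 8 and swap parts
Front part s[0:8] = 'lcrflsng'
Back part s[8:] = 'p'
Rotated = back + front = 'p' + 'lcrflsng'
Result: plcrflsng


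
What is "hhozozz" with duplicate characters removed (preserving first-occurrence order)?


Input: 'hhozozz'
Operation: keep first occurrence of each character
Scan: s[0]='h' new -> keep; s[1]='h' seen -> skip; s[2]='o' new -> keep; s[3]='z' new -> keep; s[4]='o' seen -> skip; s[5]='z' seen -> skip; s[6]='z' seen -> skip
Result: hoz


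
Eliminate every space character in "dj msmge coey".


Input string: 'dj msmge coey'
Operation: remove all spaces
Words: 'dj', 'msmge', 'coey'
Join without spaces: djmsmgecoey


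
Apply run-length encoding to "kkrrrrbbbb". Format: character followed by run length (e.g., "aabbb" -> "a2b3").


Input: 'kkrrrrbbbb'
Operation: identify consecutive runs
Runs: 'kk' -> k2, 'rrrr' -> r4, 'bbbb' -> b4
Encoded: k2r4b4


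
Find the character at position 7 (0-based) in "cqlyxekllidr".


Input string: 'cqlyxekllidr'
Operation: get character at index 7
Index mapping: s[0]='c', s[1]='q', s[2]='l', s[3]='y', s[4]='x', s[5]='e', s[6]='k', s[7]='l'
Result: 'l'


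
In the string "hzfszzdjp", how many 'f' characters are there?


Input string: 'hzfszzdjp'
Target character: 'f'
Scan each position: s[2]='f'
Matches found at indices: 2
Total: 1


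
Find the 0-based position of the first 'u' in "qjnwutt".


Input string: 'qjnwutt'
Target: 'u'
Scanning left to right: s[0]='q', s[1]='j', s[2]='n', s[3]='w', s[4]='u'
First match at index: 4


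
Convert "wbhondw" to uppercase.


Input string: 'wbhondw'
Operation: convert each letter to uppercase
Mapping: 'w'->'W', 'b'->'B', 'h'->'H', 'o'->'O', 'n'->'N', 'd'->'D', 'w'->'W'
Result: WBHONDW


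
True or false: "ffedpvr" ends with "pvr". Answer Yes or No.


Input string: 'ffedpvr'
Suffix to check: 'pvr'
Last 3 characters of input: 'pvr'
Match: True
Result: Yes


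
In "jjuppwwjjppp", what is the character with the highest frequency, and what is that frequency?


Input: 'jjuppwwjjppp'
Operation: tally each character
Counts: 'j':4, 'p':5, 'u':1, 'w':2
Maximum: 'p' appears 5 times


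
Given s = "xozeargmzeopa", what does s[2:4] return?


Input string: 'xozeargmzeopa'
Operation: slice [2:4]
Extract characters: s[2]='z', s[3]='e'
Result: ze


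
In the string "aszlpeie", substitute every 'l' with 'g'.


Input string: 'aszlpeie'
Operation: replace 'l' with 'g'
Positions of 'l': 3
After replacement: aszgpeie


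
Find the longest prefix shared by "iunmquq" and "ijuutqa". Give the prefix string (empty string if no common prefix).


String 1: 'iunmquq'
String 2: 'ijuutqa'
Compare position by position:
pos 0: 'i' vs 'i' match
pos 1: 'u' vs 'j' differ -> stop
Longest common prefix: "i" (length 1)


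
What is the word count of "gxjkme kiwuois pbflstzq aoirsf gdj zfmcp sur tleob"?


Input string: 'gxjkme kiwuois pbflstzq aoirsf gdj zfmcp sur tleob'
Operation: split by spaces
Words found: 'gxjkme', 'kiwuois', 'pbflstzq', 'aoirsf', 'gdj', 'zfmcp', 'sur', 'tleob'
Word count: 8


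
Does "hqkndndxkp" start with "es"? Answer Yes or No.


Input string: 'hqkndndxkp'
Prefix to check: 'es'
First 2 characters of input: 'hq'
Match: False
Result: No


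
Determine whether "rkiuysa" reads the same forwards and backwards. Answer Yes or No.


Input string: 'rkiuysa'
Reversed: 'asyuikr'
Compare pairs: s[0]='r' vs s[6]='a' (mismatch), s[1]='k' vs s[5]='s' (mismatch), s[2]='i' vs s[4]='y' (mismatch)
Palindrome: No


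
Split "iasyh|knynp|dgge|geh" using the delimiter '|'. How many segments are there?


Input string: 'iasyh|knynp|dgge|geh'
Delimiter: '|'
Split result: 'iasyh', 'knynp', 'dgge', 'geh'
Number of parts: 4


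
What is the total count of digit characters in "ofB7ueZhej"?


Input string: 'ofB7ueZhej'
Operation: count digit characters (0-9)
Scan: 'o', 'f', 'B', '7'(digit), 'u', 'e', 'Z', 'h', 'e', 'j'
Digits found: 1
Result: 1


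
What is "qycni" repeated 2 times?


Input string: 'qycni'
Operation: repeat 2 times
Concatenation: 'qycni' + 'qycni'
Result: qycniqycni


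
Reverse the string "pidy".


Input string: 'pidy'
Operation: reverse character order
Original order: 'p' -> 'i' -> 'd' -> 'y'
Reversed order: 'y' -> 'd' -> 'i' -> 'p'
Result: ydip


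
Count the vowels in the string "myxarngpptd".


Input string: 'myxarngpptd'
Operation: count vowels (a, e, i, o, u)
Scan: s[0]='m', s[1]='y', s[2]='x', s[3]='a' (vowel), s[4]='r', s[5]='n', s[6]='g', s[7]='p', s[8]='p', s[9]='t', s[10]='d'
Vowels found: 1
Result: 1


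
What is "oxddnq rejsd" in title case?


Input string: 'oxddnq rejsd'
Operation: capitalize first letter of each word
Word transformations: 'oxddnq'->'Oxddnq', 'rejsd'->'Rejsd'
Result: Oxddnq Rejsd


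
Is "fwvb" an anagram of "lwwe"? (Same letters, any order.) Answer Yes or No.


String 1: 'lwwe' -> sorted: 'elww'
String 2: 'fwvb' -> sorted: 'bfvw'
Compare sorted forms: 'elww' != 'bfvw'
Anagram: No


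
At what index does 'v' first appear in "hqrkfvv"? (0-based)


Input string: 'hqrkfvv'
Target: 'v'
Scanning left to right: s[0]='h', s[1]='q', s[2]='r', s[3]='k', s[4]='f', s[5]='v'
First match at index: 5


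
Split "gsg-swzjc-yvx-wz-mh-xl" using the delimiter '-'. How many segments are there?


Input string: 'gsg-swzjc-yvx-wz-mh-xl'
Delimiter: '-'
Split result: 'gsg', 'swzjc', 'yvx', 'wz', 'mh', 'xl'
Number of parts: 6


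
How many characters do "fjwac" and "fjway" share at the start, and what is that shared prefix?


String 1: 'fjwac'
String 2: 'fjway'
Compare position by position:
pos 0: 'f' vs 'f' match
pos 1: 'j' vs 'j' match
pos 2: 'w' vs 'w' match
pos 3: 'a' vs 'a' match
pos 4: 'c' vs 'y' differ -> stop
Longest common prefix: "fjwa" (length 4)


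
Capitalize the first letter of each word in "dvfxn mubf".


Input string: 'dvfxn mubf'
Operation: capitalize first letter of each word
Word transformations: 'dvfxn'->'Dvfxn', 'mubf'->'Mubf'
Result: Dvfxn Mubf


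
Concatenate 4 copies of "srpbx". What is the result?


Input string: 'srpbx'
Operation: repeat 4 times
Concatenation: 'srpbx' + 'srpbx' + 'srpbx' + 'srpbx'
Result: srpbxsrpbxsrpbxsrpbx


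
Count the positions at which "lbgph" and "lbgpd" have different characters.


String 1: 'lbgph'
String 2: 'lbgpd'
Compare each position: pos 0: 'l'=='l', pos 1: 'b'=='b', pos 2: 'g'=='g', pos 3: 'p'=='p', pos 4: 'h'!='d'
Differing positions: 1
Hamming distance: 1


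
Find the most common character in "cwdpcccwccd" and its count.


Input: 'cwdpcccwccd'
Operation: tally each character
Counts: 'c':6, 'd':2, 'p':1, 'w':2
Maximum: 'c' appears 6 times


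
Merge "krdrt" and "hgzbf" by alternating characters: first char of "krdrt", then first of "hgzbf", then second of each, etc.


String 1: 'krdrt'
String 2: 'hgzbf'
Operation: alternate characters
Pairs: 'k'+'h', 'r'+'g', 'd'+'z', 'r'+'b', 't'+'f'
Result: khrgdzrbtf


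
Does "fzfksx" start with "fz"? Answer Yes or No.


Input string: 'fzfksx'
Prefix to check: 'fz'
First 2 characters of input: 'fz'
Match: True
Result: Yes


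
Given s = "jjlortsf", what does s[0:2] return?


Input string: 'jjlortsf'
Operation: slice [0:2]
Extract characters: s[0]='j', s[1]='j'
Result: jj


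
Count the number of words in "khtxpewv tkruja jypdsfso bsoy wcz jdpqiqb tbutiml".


Input string: 'khtxpewv tkruja jypdsfso bsoy wcz jdpqiqb tbutiml'
Operation: split by spaces
Words found: 'khtxpewv', 'tkruja', 'jypdsfso', 'bsoy', 'wcz', 'jdpqiqb', 'tbutiml'
Word count: 7


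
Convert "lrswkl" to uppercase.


Input string: 'lrswkl'
Operation: convert each letter to uppercase
Mapping: 'l'->'L', 'r'->'R', 's'->'S', 'w'->'W', 'k'->'K', 'l'->'L'
Result: LRSWKL


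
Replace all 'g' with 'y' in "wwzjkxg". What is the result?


Input string: 'wwzjkxg'
Operation: replace 'g' with 'y'
Positions of 'g': 6
After replacement: wwzjkxy


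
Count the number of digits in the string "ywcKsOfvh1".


Input string: 'ywcKsOfvh1'
Operation: count digit characters (0-9)
Scan: 'y', 'w', 'c', 'K', 's', 'O', 'f', 'v', 'h', '1'(digit)
Digits found: 1
Result: 1


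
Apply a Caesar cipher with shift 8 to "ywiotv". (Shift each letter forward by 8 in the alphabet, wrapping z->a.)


Input: 'ywiotv', shift = 8
Operation: for each letter, (position + 8) mod 26
Mapping: 'y'(24+8=32, 32 mod 26=6)->'g', 'w'(22+8=30, 30 mod 26=4)->'e', 'i'(8+8=16)->'q', 'o'(14+8=22)->'w', 't'(19+8=27, 27 mod 26=1)->'b', 'v'(21+8=29, 29 mod 26=3)->'d'
Result: geqwbd


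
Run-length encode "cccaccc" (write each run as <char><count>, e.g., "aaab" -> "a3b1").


Input: 'cccaccc'
Operation: identify consecutive runs
Runs: 'ccc' -> c3, 'a' -> a1, 'ccc' -> c3
Encoded: c3a1c3


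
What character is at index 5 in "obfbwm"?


Input string: 'obfbwm'
Operation: get character at index 5
Index mapping: s[0]='o', s[1]='b', s[2]='f', s[3]='b', s[4]='w', s[5]='m'
Result: 'm'


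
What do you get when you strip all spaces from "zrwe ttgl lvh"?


Input string: 'zrwe ttgl lvh'
Operation: remove all spaces
Words: 'zrwe', 'ttgl', 'lvh'
Join without spaces: zrwettgllvh


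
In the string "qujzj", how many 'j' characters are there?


Input string: 'qujzj'
Target character: 'j'
Scan each position: s[2]='j', s[4]='j'
Matches found at indices: 2, 4
Total: 2


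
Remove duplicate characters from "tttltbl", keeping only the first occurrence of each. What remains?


Input: 'tttltbl'
Operation: keep first occurrence of each character
Scan: s[0]='t' new -> keep; s[1]='t' seen -> skip; s[2]='t' seen -> skip; s[3]='l' new -> keep; s[4]='t' seen -> skip; s[5]='b' new -> keep; s[6]='l' seen -> skip
Result: tlb


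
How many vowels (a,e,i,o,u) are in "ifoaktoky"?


Input string: 'ifoaktoky'
Operation: count vowels (a, e, i, o, u)
Scan: s[0]='i' (vowel), s[1]='f', s[2]='o' (vowel), s[3]='a' (vowel), s[4]='k', s[5]='t', s[6]='o' (vowel), s[7]='k', s[8]='y'
Vowels found: 4
Result: 4


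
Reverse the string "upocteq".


Input string: 'upocteq'
Operation: reverse character order
Original order: 'u' -> 'p' -> 'o' -> 'c' -> 't' -> 'e' -> 'q'
Reversed order: 'q' -> 'e' -> 't' -> 'c' -> 'o' -> 'p' -> 'u'
Result: qetcopu


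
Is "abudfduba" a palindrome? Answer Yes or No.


Input string: 'abudfduba'
Reversed: 'abudfduba'
Compare pairs: s[0]='a' vs s[8]='a' (match), s[1]='b' vs s[7]='b' (match), s[2]='u' vs s[6]='u' (match), s[3]='d' vs s[5]='d' (match)
Palindrome: Yes


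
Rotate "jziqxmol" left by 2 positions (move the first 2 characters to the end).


Input: 'jziqxmol', shift = 2
Operation: split at index 2 and swap parts
Front part s[0:2] = 'jz'
Back part s[2:] = 'iqxmol'
Rotated = back + front = 'iqxmol' + 'jz'
Result: iqxmoljz


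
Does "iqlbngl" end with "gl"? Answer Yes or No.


Input string: 'iqlbngl'
Suffix to check: 'gl'
Last 2 characters of input: 'gl'
Match: True
Result: Yes


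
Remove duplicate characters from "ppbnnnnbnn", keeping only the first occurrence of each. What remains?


Input: 'ppbnnnnbnn'
Operation: keep first occurrence of each character
Scan: s[0]='p' new -> keep; s[1]='p' seen -> skip; s[2]='b' new -> keep; s[3]='n' new -> keep; s[4]='n' seen -> skip; s[5]='n' seen -> skip; s[6]='n' seen -> skip; s[7]='b' seen -> skip; s[8]='n' seen -> skip; s[9]='n' seen -> skip
Result: pbn


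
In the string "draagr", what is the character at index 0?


Input string: 'draagr'
Operation: get character at index 0
Index mapping: s[0]='d'
Result: 'd'


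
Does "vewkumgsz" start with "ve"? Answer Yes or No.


Input string: 'vewkumgsz'
Prefix to check: 've'
First 2 characters of input: 've'
Match: True
Result: Yes


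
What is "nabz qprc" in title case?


Input string: 'nabz qprc'
Operation: capitalize first letter of each word
Word transformations: 'nabz'->'Nabz', 'qprc'->'Qprc'
Result: Nabz Qprc


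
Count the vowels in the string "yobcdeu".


Input string: 'yobcdeu'
Operation: count vowels (a, e, i, o, u)
Scan: s[0]='y', s[1]='o' (vowel), s[2]='b', s[3]='c', s[4]='d', s[5]='e' (vowel), s[6]='u' (vowel)
Vowels found: 3
Result: 3


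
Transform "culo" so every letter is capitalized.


Input string: 'culo'
Operation: convert each letter to uppercase
Mapping: 'c'->'C', 'u'->'U', 'l'->'L', 'o'->'O'
Result: CULO


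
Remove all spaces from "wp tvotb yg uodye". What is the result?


Input string: 'wp tvotb yg uodye'
Operation: remove all spaces
Words: 'wp', 'tvotb', 'yg', 'uodye'
Join without spaces: wptvotbyguodye


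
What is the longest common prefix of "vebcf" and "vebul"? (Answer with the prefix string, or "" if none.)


String 1: 'vebcf'
String 2: 'vebul'
Compare position by position:
pos 0: 'v' vs 'v' match
pos 1: 'e' vs 'e' match
pos 2: 'b' vs 'b' match
pos 3: 'c' vs 'u' differ -> stop
Longest common prefix: "veb" (length 3)


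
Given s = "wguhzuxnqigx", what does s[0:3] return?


Input string: 'wguhzuxnqigx'
Operation: slice [0:3]
Extract characters: s[0]='w', s[1]='g', s[2]='u'
Result: wgu


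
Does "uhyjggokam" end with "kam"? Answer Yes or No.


Input string: 'uhyjggokam'
Suffix to check: 'kam'
Last 3 characters of input: 'kam'
Match: True
Result: Yes


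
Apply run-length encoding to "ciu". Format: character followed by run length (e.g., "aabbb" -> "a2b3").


Input: 'ciu'
Operation: identify consecutive runs
Runs: 'c' -> c1, 'i' -> i1, 'u' -> u1
Encoded: c1i1u1


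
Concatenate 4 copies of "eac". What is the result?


Input string: 'eac'
Operation: repeat 4 times
Concatenation: 'eac' + 'eac' + 'eac' + 'eac'
Result: eaceaceaceac


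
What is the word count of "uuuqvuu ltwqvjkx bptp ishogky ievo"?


Input string: 'uuuqvuu ltwqvjkx bptp ishogky ievo'
Operation: split by spaces
Words found: 'uuuqvuu', 'ltwqvjkx', 'bptp', 'ishogky', 'ievo'
Word count: 5


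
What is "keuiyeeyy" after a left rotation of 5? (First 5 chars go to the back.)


Input: 'keuiyeeyy', shift = 5
Operation: split at index 5 and swap parts
Front part s[0:5] = 'keuiy'
Back part s[5:] = 'eeyy'
Rotated = back + front = 'eeyy' + 'keuiy'
Result: eeyykeuiy


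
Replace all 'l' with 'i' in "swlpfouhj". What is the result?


Input string: 'swlpfouhj'
Operation: replace 'l' with 'i'
Positions of 'l': 2
After replacement: swipfouhj


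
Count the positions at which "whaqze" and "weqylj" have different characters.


String 1: 'whaqze'
String 2: 'weqylj'
Compare each position: pos 0: 'w'=='w', pos 1: 'h'!='e', pos 2: 'a'!='q', pos 3: 'q'!='y', pos 4: 'z'!='l', pos 5: 'e'!='j'
Differing positions: 5
Hamming distance: 5


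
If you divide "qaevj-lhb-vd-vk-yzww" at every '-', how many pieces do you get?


Input string: 'qaevj-lhb-vd-vk-yzww'
Delimiter: '-'
Split result: 'qaevj', 'lhb', 'vd', 'vk', 'yzww'
Number of parts: 5


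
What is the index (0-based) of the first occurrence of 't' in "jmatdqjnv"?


Input string: 'jmatdqjnv'
Target: 't'
Scanning left to right: s[0]='j', s[1]='m', s[2]='a', s[3]='t'
First match at index: 3


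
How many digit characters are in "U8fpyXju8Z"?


Input string: 'U8fpyXju8Z'
Operation: count digit characters (0-9)
Scan: 'U', '8'(digit), 'f', 'p', 'y', 'X', 'j', 'u', '8'(digit), 'Z'
Digits found: 2
Result: 2


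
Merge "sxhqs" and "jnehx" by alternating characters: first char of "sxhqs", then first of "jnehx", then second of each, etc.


String 1: 'sxhqs'
String 2: 'jnehx'
Operation: alternate characters
Pairs: 's'+'j', 'x'+'n', 'h'+'e', 'q'+'h', 's'+'x'
Result: sjxnheqhsx


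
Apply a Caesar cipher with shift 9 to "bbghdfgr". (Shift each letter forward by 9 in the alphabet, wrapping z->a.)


Input: 'bbghdfgr', shift = 9
Operation: for each letter, (position + 9) mod 26
Mapping: 'b'(1+9=10)->'k', 'b'(1+9=10)->'k', 'g'(6+9=15)->'p', 'h'(7+9=16)->'q', 'd'(3+9=12)->'m', 'f'(5+9=14)->'o', 'g'(6+9=15)->'p', 'r'(17+9=26, 26 mod 26=0)->'a'
Result: kkpqmopa


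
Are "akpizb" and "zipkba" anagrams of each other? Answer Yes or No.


String 1: 'akpizb' -> sorted: 'abikpz'
String 2: 'zipkba' -> sorted: 'abikpz'
Compare sorted forms: 'abikpz' == 'abikpz'
Anagram: Yes


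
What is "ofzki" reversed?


Input string: 'ofzki'
Operation: reverse character order
Original order: 'o' -> 'f' -> 'z' -> 'k' -> 'i'
Reversed order: 'i' -> 'k' -> 'z' -> 'f' -> 'o'
Result: ikzfo


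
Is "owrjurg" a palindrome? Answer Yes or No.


Input string: 'owrjurg'
Reversed: 'grujrwo'
Compare pairs: s[0]='o' vs s[6]='g' (mismatch), s[1]='w' vs s[5]='r' (mismatch), s[2]='r' vs s[4]='u' (mismatch)
Palindrome: No


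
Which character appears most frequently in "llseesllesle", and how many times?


Input: 'llseesllesle'
Operation: tally each character
Counts: 'e':4, 'l':5, 's':3
Maximum: 'l' appears 5 times


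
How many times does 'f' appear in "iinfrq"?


Input string: 'iinfrq'
Target character: 'f'
Scan each position: s[3]='f'
Matches found at indices: 3
Total: 1


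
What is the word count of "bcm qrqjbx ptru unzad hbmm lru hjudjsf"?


Input string: 'bcm qrqjbx ptru unzad hbmm lru hjudjsf'
Operation: split by spaces
Words found: 'bcm', 'qrqjbx', 'ptru', 'unzad', 'hbmm', 'lru', 'hjudjsf'
Word count: 7


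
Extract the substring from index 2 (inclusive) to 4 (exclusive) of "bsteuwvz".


Input string: 'bsteuwvz'
Operation: slice [2:4]
Extract characters: s[2]='t', s[3]='e'
Result: te


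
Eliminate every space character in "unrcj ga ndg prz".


Input string: 'unrcj ga ndg prz'
Operation: remove all spaces
Words: 'unrcj', 'ga', 'ndg', 'prz'
Join without spaces: unrcjgandgprz


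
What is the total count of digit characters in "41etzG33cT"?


Input string: '41etzG33cT'
Operation: count digit characters (0-9)
Scan: '4'(digit), '1'(digit), 'e', 't', 'z', 'G', '3'(digit), '3'(digit), 'c', 'T'
Digits found: 4
Result: 4


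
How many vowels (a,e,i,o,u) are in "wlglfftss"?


Input string: 'wlglfftss'
Operation: count vowels (a, e, i, o, u)
Scan: s[0]='w', s[1]='l', s[2]='g', s[3]='l', s[4]='f', s[5]='f', s[6]='t', s[7]='s', s[8]='s'
Vowels found: 0
Result: 0


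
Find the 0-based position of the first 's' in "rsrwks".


Input string: 'rsrwks'
Target: 's'
Scanning left to right: s[0]='r', s[1]='s'
First match at index: 1


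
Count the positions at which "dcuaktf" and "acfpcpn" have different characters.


String 1: 'dcuaktf'
String 2: 'acfpcpn'
Compare each position: pos 0: 'd'!='a', pos 1: 'c'=='c', pos 2: 'u'!='f', pos 3: 'a'!='p', pos 4: 'k'!='c', pos 5: 't'!='p', pos 6: 'f'!='n'
Differing positions: 6
Hamming distance: 6


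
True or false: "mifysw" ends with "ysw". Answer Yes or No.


Input string: 'mifysw'
Suffix to check: 'ysw'
Last 3 characters of input: 'ysw'
Match: True
Result: Yes


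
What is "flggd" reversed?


Input string: 'flggd'
Operation: reverse character order
Original order: 'f' -> 'l' -> 'g' -> 'g' -> 'd'
Reversed order: 'd' -> 'g' -> 'g' -> 'l' -> 'f'
Result: dgglf


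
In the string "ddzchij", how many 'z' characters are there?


Input string: 'ddzchij'
Target character: 'z'
Scan each position: s[2]='z'
Matches found at indices: 2
Total: 1


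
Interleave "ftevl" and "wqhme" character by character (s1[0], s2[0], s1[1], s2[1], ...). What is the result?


String 1: 'ftevl'
String 2: 'wqhme'
Operation: alternate characters
Pairs: 'f'+'w', 't'+'q', 'e'+'h', 'v'+'m', 'l'+'e'
Result: fwtqehvmle


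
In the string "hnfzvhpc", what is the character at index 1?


Input string: 'hnfzvhpc'
Operation: get character at index 1
Index mapping: s[0]='h', s[1]='n'
Result: 'n'


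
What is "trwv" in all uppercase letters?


Input string: 'trwv'
Operation: convert each letter to uppercase
Mapping: 't'->'T', 'r'->'R', 'w'->'W', 'v'->'V'
Result: TRWV


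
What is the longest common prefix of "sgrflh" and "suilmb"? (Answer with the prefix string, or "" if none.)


String 1: 'sgrflh'
String 2: 'suilmb'
Compare position by position:
pos 0: 's' vs 's' match
pos 1: 'g' vs 'u' differ -> stop
Longest common prefix: "s" (length 1)


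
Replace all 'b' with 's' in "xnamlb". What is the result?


Input string: 'xnamlb'
Operation: replace 'b' with 's'
Positions of 'b': 5
After replacement: xnamls


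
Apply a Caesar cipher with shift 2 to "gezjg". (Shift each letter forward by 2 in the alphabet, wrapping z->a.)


Input: 'gezjg', shift = 2
Operation: for each letter, (position + 2) mod 26
Mapping: 'g'(6+2=8)->'i', 'e'(4+2=6)->'g', 'z'(25+2=27, 27 mod 26=1)->'b', 'j'(9+2=11)->'l', 'g'(6+2=8)->'i'
Result: igbli


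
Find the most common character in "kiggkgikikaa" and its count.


Input: 'kiggkgikikaa'
Operation: tally each character
Counts: 'a':2, 'g':3, 'i':3, 'k':4
Maximum: 'k' appears 4 times


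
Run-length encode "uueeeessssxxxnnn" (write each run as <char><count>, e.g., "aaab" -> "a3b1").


Input: 'uueeeessssxxxnnn'
Operation: identify consecutive runs
Runs: 'uu' -> u2, 'eeee' -> e4, 'ssss' -> s4, 'xxx' -> x3, 'nnn' -> n3
Encoded: u2e4s4x3n3


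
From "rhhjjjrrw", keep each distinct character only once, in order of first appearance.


Input: 'rhhjjjrrw'
Operation: keep first occurrence of each character
Scan: s[0]='r' new -> keep; s[1]='h' new -> keep; s[2]='h' seen -> skip; s[3]='j' new -> keep; s[4]='j' seen -> skip; s[5]='j' seen -> skip; s[6]='r' seen -> skip; s[7]='r' seen -> skip; s[8]='w' new -> keep
Result: rhjw


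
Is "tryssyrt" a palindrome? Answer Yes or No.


Input string: 'tryssyrt'
Reversed: 'tryssyrt'
Compare pairs: s[0]='t' vs s[7]='t' (match), s[1]='r' vs s[6]='r' (match), s[2]='y' vs s[5]='y' (match), s[3]='s' vs s[4]='s' (match)
Palindrome: Yes


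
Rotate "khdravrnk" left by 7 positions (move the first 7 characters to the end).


Input: 'khdravrnk', shift = 7
Operation: split at index 7 and swap parts
Front part s[0:7] = 'khdravr'
Back part s[7:] = 'nk'
Rotated = back + front = 'nk' + 'khdravr'
Result: nkkhdravr


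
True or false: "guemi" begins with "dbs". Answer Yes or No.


Input string: 'guemi'
Prefix to check: 'dbs'
First 3 characters of input: 'gue'
Match: False
Result: No


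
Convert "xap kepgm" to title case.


Input string: 'xap kepgm'
Operation: capitalize first letter of each word
Word transformations: 'xap'->'Xap', 'kepgm'->'Kepgm'
Result: Xap Kepgm


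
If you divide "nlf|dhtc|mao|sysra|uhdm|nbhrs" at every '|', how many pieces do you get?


Input string: 'nlf|dhtc|mao|sysra|uhdm|nbhrs'
Delimiter: '|'
Split result: 'nlf', 'dhtc', 'mao', 'sysra', 'uhdm', 'nbhrs'
Number of parts: 6


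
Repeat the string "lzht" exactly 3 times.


Input string: 'lzht'
Operation: repeat 3 times
Concatenation: 'lzht' + 'lzht' + 'lzht'
Result: lzhtlzhtlzht


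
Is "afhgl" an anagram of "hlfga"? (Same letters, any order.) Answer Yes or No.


String 1: 'hlfga' -> sorted: 'afghl'
String 2: 'afhgl' -> sorted: 'afghl'
Compare sorted forms: 'afghl' == 'afghl'
Anagram: Yes


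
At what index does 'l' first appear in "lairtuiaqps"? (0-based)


Input string: 'lairtuiaqps'
Target: 'l'
Scanning left to right: s[0]='l'
First match at index: 0


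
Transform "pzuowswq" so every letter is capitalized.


Input string: 'pzuowswq'
Operation: convert each letter to uppercase
Mapping: 'p'->'P', 'z'->'Z', 'u'->'U', 'o'->'O', 'w'->'W', 's'->'S', 'w'->'W', 'q'->'Q'
Result: PZUOWSWQ


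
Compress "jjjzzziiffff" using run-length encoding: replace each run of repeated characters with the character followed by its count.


Input: 'jjjzzziiffff'
Operation: identify consecutive runs
Runs: 'jjj' -> j3, 'zzz' -> z3, 'ii' -> i2, 'ffff' -> f4
Encoded: j3z3i2f4


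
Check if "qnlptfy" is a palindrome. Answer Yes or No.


Input string: 'qnlptfy'
Reversed: 'yftplnq'
Compare pairs: s[0]='q' vs s[6]='y' (mismatch), s[1]='n' vs s[5]='f' (mismatch), s[2]='l' vs s[4]='t' (mismatch)
Palindrome: No
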